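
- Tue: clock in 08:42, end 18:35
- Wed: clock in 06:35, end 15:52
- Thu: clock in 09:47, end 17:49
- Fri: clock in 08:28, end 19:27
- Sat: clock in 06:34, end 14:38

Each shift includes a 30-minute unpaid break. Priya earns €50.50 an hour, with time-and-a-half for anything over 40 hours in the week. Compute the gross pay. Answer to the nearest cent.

€2304.06

Tue: 08:42–18:35 = 9 h 53 min; less 30 min break → 9 h 23 min
Wed: 06:35–15:52 = 9 h 17 min; less 30 min break → 8 h 47 min
Thu: 09:47–17:49 = 8 h 2 min; less 30 min break → 7 h 32 min
Fri: 08:28–19:27 = 10 h 59 min; less 30 min break → 10 h 29 min
Sat: 06:34–14:38 = 8 h 4 min; less 30 min break → 7 h 34 min
Total worked: 43 h 45 min = 2625 min.
Regular 40 h 0 min = 2400 min at €50.50/h; overtime 3 h 45 min = 225 min at €75.75/h.
Pay = (2400 × €50.50 + 225 × €75.75) ÷ 60 = €2304.06.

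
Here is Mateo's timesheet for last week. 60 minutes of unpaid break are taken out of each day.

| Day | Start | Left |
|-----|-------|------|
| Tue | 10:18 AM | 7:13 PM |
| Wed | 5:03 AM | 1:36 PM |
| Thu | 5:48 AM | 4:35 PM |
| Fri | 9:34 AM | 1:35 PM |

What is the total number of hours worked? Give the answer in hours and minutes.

28 h 16 min

Tue: 10:18 AM–7:13 PM = 8 h 55 min; less 60 min break → 7 h 55 min
Wed: 5:03 AM–1:36 PM = 8 h 33 min; less 60 min break → 7 h 33 min
Thu: 5:48 AM–4:35 PM = 10 h 47 min; less 60 min break → 9 h 47 min
Fri: 9:34 AM–1:35 PM = 4 h 1 min; less 60 min break → 3 h 1 min
Total: 7 h 55 min + 7 h 33 min + 9 h 47 min + 3 h 1 min = 28 h 16 min.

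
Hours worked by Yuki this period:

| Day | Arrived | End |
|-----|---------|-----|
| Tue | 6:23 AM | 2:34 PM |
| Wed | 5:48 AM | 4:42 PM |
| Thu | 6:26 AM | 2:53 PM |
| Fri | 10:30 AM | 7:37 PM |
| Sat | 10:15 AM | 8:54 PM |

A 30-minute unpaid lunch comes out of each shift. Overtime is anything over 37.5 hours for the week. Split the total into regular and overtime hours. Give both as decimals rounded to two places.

Regular 37.50 hours, overtime 7.30 hours

Tue: 6:23 AM–2:34 PM = 8 h 11 min; less 30 min break → 7 h 41 min
Wed: 5:48 AM–4:42 PM = 10 h 54 min; less 30 min break → 10 h 24 min
Thu: 6:26 AM–2:53 PM = 8 h 27 min; less 30 min break → 7 h 57 min
Fri: 10:30 AM–7:37 PM = 9 h 7 min; less 30 min break → 8 h 37 min
Sat: 10:15 AM–8:54 PM = 10 h 39 min; less 30 min break → 10 h 9 min
Total worked: 44 h 48 min = 44.80 h.
Threshold 37.5 h → overtime 7 h 18 min, regular 37 h 30 min.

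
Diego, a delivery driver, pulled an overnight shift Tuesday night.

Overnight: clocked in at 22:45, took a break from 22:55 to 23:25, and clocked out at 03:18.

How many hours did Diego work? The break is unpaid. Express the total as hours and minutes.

Overnight: 22:45 → midnight = 1 h 15 min; midnight → 03:18 = 3 h 18 min; span 4 h 33 min; less 30 min break → 4 h 3 min

4 h 3 min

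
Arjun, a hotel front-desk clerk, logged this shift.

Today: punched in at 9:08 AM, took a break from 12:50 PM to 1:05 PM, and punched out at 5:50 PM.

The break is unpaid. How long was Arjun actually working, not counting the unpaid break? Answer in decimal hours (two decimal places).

8.45 hours

Today: 9:08 AM–5:50 PM = 8 h 42 min; less 15 min break → 8 h 27 min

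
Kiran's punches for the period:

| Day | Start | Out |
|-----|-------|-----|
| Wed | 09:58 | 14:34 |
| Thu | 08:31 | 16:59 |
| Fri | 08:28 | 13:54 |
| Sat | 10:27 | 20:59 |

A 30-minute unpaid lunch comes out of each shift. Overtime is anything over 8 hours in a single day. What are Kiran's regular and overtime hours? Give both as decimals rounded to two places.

Wed: 09:58–14:34 = 4 h 36 min; less 30 min break → 4 h 6 min
Thu: 08:31–16:59 = 8 h 28 min; less 30 min break → 7 h 58 min
Fri: 08:28–13:54 = 5 h 26 min; less 30 min break → 4 h 56 min
Sat: 10:27–20:59 = 10 h 32 min; less 30 min break → 10 h 2 min
Wed reg 4 h 6 min / OT 0 h 0 min; Thu reg 7 h 58 min / OT 0 h 0 min; Fri reg 4 h 56 min / OT 0 h 0 min; Sat reg 8 h 0 min / OT 2 h 2 min.
Totals: regular 25 h 0 min, overtime 2 h 2 min.

Regular 25.00 hours, overtime 2.03 hours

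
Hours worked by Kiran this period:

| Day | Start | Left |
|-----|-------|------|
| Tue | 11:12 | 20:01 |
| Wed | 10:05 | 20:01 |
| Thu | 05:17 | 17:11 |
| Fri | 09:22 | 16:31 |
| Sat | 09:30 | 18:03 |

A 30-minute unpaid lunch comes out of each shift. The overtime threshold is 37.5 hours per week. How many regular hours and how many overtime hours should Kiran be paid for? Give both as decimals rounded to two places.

Tue: 11:12–20:01 = 8 h 49 min; less 30 min break → 8 h 19 min
Wed: 10:05–20:01 = 9 h 56 min; less 30 min break → 9 h 26 min
Thu: 05:17–17:11 = 11 h 54 min; less 30 min break → 11 h 24 min
Fri: 09:22–16:31 = 7 h 9 min; less 30 min break → 6 h 39 min
Sat: 09:30–18:03 = 8 h 33 min; less 30 min break → 8 h 3 min
Total worked: 43 h 51 min = 43.85 h.
Threshold 37.5 h → overtime 6 h 21 min, regular 37 h 30 min.

Regular 37.50 hours, overtime 6.35 hours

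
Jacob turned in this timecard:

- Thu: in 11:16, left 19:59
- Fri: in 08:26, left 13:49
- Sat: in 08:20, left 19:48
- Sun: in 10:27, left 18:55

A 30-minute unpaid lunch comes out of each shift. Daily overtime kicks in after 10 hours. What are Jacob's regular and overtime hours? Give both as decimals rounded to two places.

Thu: 11:16–19:59 = 8 h 43 min; less 30 min break → 8 h 13 min
Fri: 08:26–13:49 = 5 h 23 min; less 30 min break → 4 h 53 min
Sat: 08:20–19:48 = 11 h 28 min; less 30 min break → 10 h 58 min
Sun: 10:27–18:55 = 8 h 28 min; less 30 min break → 7 h 58 min
Thu reg 8 h 13 min / OT 0 h 0 min; Fri reg 4 h 53 min / OT 0 h 0 min; Sat reg 10 h 0 min / OT 0 h 58 min; Sun reg 7 h 58 min / OT 0 h 0 min.
Totals: regular 31 h 4 min, overtime 0 h 58 min.

Regular 31.07 hours, overtime 0.97 hours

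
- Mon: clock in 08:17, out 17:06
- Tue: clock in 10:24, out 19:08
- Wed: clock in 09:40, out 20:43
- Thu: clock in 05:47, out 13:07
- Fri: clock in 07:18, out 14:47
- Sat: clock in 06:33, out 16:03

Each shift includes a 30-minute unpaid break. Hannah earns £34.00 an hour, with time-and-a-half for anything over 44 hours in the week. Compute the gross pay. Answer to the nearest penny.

Mon: 08:17–17:06 = 8 h 49 min; less 30 min break → 8 h 19 min
Tue: 10:24–19:08 = 8 h 44 min; less 30 min break → 8 h 14 min
Wed: 09:40–20:43 = 11 h 3 min; less 30 min break → 10 h 33 min
Thu: 05:47–13:07 = 7 h 20 min; less 30 min break → 6 h 50 min
Fri: 07:18–14:47 = 7 h 29 min; less 30 min break → 6 h 59 min
Sat: 06:33–16:03 = 9 h 30 min; less 30 min break → 9 h 0 min
Total worked: 49 h 55 min = 2995 min.
Regular 44 h 0 min = 2640 min at £34.00/h; overtime 5 h 55 min = 355 min at £51.00/h.
Pay = (2640 × £34.00 + 355 × £51.00) ÷ 60 = £1797.75.

£1797.75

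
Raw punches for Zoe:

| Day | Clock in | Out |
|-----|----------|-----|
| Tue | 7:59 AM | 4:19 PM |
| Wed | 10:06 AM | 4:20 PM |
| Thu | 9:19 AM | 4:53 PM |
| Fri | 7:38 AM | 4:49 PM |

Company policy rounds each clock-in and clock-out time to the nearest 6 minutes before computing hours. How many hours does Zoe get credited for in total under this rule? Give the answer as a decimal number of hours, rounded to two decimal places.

Tue: in 7:59 AM→8:00 AM, out 4:19 PM→4:18 PM; 8 h 18 min
Wed: in 10:06 AM→10:06 AM, out 4:20 PM→4:18 PM; 6 h 12 min
Thu: in 9:19 AM→9:18 AM, out 4:53 PM→4:54 PM; 7 h 36 min
Fri: in 7:38 AM→7:36 AM, out 4:49 PM→4:48 PM; 9 h 12 min
Total credited: 31 h 18 min.

31.30 hours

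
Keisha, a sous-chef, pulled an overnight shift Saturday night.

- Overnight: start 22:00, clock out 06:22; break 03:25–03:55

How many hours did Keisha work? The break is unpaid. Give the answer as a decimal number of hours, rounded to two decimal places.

7.87 hours

Overnight: 22:00 → midnight = 2 h 0 min; midnight → 06:22 = 6 h 22 min; span 8 h 22 min; less 30 min break → 7 h 52 min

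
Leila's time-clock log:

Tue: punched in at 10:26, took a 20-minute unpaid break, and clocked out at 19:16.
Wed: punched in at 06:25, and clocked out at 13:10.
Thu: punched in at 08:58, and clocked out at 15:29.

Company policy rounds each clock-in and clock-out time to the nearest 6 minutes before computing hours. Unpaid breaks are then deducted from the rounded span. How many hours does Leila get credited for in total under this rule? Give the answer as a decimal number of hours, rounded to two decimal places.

21.87 hours

Tue: in 10:26→10:24, out 19:16→19:18; 8 h 54 min − 20 min = 8 h 34 min
Wed: in 06:25→06:24, out 13:10→13:12; 6 h 48 min
Thu: in 08:58→09:00, out 15:29→15:30; 6 h 30 min
Total credited: 21 h 52 min.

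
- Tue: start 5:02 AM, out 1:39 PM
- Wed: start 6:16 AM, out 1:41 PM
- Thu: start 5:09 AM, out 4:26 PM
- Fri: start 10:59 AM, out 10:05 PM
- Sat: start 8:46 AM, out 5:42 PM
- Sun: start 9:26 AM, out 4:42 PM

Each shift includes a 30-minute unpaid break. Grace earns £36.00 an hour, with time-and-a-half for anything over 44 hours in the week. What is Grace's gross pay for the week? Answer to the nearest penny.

£1995.30

Tue: 5:02 AM–1:39 PM = 8 h 37 min; less 30 min break → 8 h 7 min
Wed: 6:16 AM–1:41 PM = 7 h 25 min; less 30 min break → 6 h 55 min
Thu: 5:09 AM–4:26 PM = 11 h 17 min; less 30 min break → 10 h 47 min
Fri: 10:59 AM–10:05 PM = 11 h 6 min; less 30 min break → 10 h 36 min
Sat: 8:46 AM–5:42 PM = 8 h 56 min; less 30 min break → 8 h 26 min
Sun: 9:26 AM–4:42 PM = 7 h 16 min; less 30 min break → 6 h 46 min
Total worked: 51 h 37 min = 3097 min.
Regular 44 h 0 min = 2640 min at £36.00/h; overtime 7 h 37 min = 457 min at £54.00/h.
Pay = (2640 × £36.00 + 457 × £54.00) ÷ 60 = £1995.30.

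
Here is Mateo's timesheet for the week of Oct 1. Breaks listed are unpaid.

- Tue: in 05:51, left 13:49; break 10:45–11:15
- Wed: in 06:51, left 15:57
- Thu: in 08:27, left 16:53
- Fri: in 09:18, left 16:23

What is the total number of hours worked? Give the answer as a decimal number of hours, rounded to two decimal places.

Tue: 05:51–13:49 = 7 h 58 min; less 30 min break → 7 h 28 min
Wed: 06:51–15:57 = 9 h 6 min
Thu: 08:27–16:53 = 8 h 26 min
Fri: 09:18–16:23 = 7 h 5 min
Total: 7 h 28 min + 9 h 6 min + 8 h 26 min + 7 h 5 min = 32 h 5 min.

32.08 hours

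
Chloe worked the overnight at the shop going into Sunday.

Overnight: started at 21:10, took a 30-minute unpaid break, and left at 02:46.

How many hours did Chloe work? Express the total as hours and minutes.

Overnight: 21:10 → midnight = 2 h 50 min; midnight → 02:46 = 2 h 46 min; span 5 h 36 min; less 30 min break → 5 h 6 min

5 h 6 min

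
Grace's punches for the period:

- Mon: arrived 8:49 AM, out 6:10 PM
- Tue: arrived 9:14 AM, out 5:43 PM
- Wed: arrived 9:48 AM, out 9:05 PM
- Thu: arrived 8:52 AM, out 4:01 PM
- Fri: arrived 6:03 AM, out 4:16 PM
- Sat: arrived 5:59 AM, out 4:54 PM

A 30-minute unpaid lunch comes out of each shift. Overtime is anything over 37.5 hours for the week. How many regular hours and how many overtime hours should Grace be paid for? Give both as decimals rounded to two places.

Regular 37.50 hours, overtime 16.90 hours

Mon: 8:49 AM–6:10 PM = 9 h 21 min; less 30 min break → 8 h 51 min
Tue: 9:14 AM–5:43 PM = 8 h 29 min; less 30 min break → 7 h 59 min
Wed: 9:48 AM–9:05 PM = 11 h 17 min; less 30 min break → 10 h 47 min
Thu: 8:52 AM–4:01 PM = 7 h 9 min; less 30 min break → 6 h 39 min
Fri: 6:03 AM–4:16 PM = 10 h 13 min; less 30 min break → 9 h 43 min
Sat: 5:59 AM–4:54 PM = 10 h 55 min; less 30 min break → 10 h 25 min
Total worked: 54 h 24 min = 54.40 h.
Threshold 37.5 h → overtime 16 h 54 min, regular 37 h 30 min.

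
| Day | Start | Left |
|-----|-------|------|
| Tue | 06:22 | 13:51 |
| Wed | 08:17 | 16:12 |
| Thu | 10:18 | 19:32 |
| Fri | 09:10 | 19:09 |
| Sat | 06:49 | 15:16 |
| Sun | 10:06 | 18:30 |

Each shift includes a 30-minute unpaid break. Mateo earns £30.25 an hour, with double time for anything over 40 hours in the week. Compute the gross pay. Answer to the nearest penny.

Tue: 06:22–13:51 = 7 h 29 min; less 30 min break → 6 h 59 min
Wed: 08:17–16:12 = 7 h 55 min; less 30 min break → 7 h 25 min
Thu: 10:18–19:32 = 9 h 14 min; less 30 min break → 8 h 44 min
Fri: 09:10–19:09 = 9 h 59 min; less 30 min break → 9 h 29 min
Sat: 06:49–15:16 = 8 h 27 min; less 30 min break → 7 h 57 min
Sun: 10:06–18:30 = 8 h 24 min; less 30 min break → 7 h 54 min
Total worked: 48 h 28 min = 2908 min.
Regular 40 h 0 min = 2400 min at £30.25/h; overtime 8 h 28 min = 508 min at £60.50/h.
Pay = (2400 × £30.25 + 508 × £60.50) ÷ 60 = £1722.23.

£1722.23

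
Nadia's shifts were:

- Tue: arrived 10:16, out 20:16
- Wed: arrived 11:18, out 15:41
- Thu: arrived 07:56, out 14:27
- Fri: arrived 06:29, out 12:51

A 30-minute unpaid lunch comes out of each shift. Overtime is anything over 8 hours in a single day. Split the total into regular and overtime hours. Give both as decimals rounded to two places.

Regular 23.77 hours, overtime 1.50 hours

Tue: 10:16–20:16 = 10 h 0 min; less 30 min break → 9 h 30 min
Wed: 11:18–15:41 = 4 h 23 min; less 30 min break → 3 h 53 min
Thu: 07:56–14:27 = 6 h 31 min; less 30 min break → 6 h 1 min
Fri: 06:29–12:51 = 6 h 22 min; less 30 min break → 5 h 52 min
Tue reg 8 h 0 min / OT 1 h 30 min; Wed reg 3 h 53 min / OT 0 h 0 min; Thu reg 6 h 1 min / OT 0 h 0 min; Fri reg 5 h 52 min / OT 0 h 0 min.
Totals: regular 23 h 46 min, overtime 1 h 30 min.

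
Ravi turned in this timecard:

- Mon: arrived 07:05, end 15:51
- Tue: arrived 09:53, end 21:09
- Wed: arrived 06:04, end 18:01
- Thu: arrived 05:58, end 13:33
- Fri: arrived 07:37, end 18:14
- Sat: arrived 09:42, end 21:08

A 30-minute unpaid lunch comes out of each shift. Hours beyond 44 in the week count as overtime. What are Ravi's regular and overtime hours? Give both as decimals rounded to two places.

Mon: 07:05–15:51 = 8 h 46 min; less 30 min break → 8 h 16 min
Tue: 09:53–21:09 = 11 h 16 min; less 30 min break → 10 h 46 min
Wed: 06:04–18:01 = 11 h 57 min; less 30 min break → 11 h 27 min
Thu: 05:58–13:33 = 7 h 35 min; less 30 min break → 7 h 5 min
Fri: 07:37–18:14 = 10 h 37 min; less 30 min break → 10 h 7 min
Sat: 09:42–21:08 = 11 h 26 min; less 30 min break → 10 h 56 min
Total worked: 58 h 37 min = 58.62 h.
Threshold 44 h → overtime 14 h 37 min, regular 44 h 0 min.

Regular 44.00 hours, overtime 14.62 hours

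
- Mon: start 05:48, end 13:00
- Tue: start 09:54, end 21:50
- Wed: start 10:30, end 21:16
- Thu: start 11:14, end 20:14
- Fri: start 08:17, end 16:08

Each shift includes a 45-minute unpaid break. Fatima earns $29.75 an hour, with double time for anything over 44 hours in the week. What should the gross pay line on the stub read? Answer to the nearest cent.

$1279.25

Mon: 05:48–13:00 = 7 h 12 min; less 45 min break → 6 h 27 min
Tue: 09:54–21:50 = 11 h 56 min; less 45 min break → 11 h 11 min
Wed: 10:30–21:16 = 10 h 46 min; less 45 min break → 10 h 1 min
Thu: 11:14–20:14 = 9 h 0 min; less 45 min break → 8 h 15 min
Fri: 08:17–16:08 = 7 h 51 min; less 45 min break → 7 h 6 min
Total worked: 43 h 0 min = 2580 min.
Regular 43 h 0 min = 2580 min at $29.75/h; overtime 0 h 0 min = 0 min at $59.50/h.
Pay = (2580 × $29.75 + 0 × $59.50) ÷ 60 = $1279.25.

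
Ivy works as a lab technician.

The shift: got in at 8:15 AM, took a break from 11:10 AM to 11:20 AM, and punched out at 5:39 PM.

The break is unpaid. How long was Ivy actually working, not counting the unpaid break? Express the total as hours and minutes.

9 h 14 min

The shift: 8:15 AM–5:39 PM = 9 h 24 min; less 10 min break → 9 h 14 min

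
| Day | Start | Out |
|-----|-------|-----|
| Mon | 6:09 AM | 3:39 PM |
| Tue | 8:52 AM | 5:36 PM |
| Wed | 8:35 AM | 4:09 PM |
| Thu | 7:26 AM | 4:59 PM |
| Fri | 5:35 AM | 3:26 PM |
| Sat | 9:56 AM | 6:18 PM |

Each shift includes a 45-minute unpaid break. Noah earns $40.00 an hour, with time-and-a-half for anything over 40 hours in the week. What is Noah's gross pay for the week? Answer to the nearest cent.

Mon: 6:09 AM–3:39 PM = 9 h 30 min; less 45 min break → 8 h 45 min
Tue: 8:52 AM–5:36 PM = 8 h 44 min; less 45 min break → 7 h 59 min
Wed: 8:35 AM–4:09 PM = 7 h 34 min; less 45 min break → 6 h 49 min
Thu: 7:26 AM–4:59 PM = 9 h 33 min; less 45 min break → 8 h 48 min
Fri: 5:35 AM–3:26 PM = 9 h 51 min; less 45 min break → 9 h 6 min
Sat: 9:56 AM–6:18 PM = 8 h 22 min; less 45 min break → 7 h 37 min
Total worked: 49 h 4 min = 2944 min.
Regular 40 h 0 min = 2400 min at $40.00/h; overtime 9 h 4 min = 544 min at $60.00/h.
Pay = (2400 × $40.00 + 544 × $60.00) ÷ 60 = $2144.00.

$2144.00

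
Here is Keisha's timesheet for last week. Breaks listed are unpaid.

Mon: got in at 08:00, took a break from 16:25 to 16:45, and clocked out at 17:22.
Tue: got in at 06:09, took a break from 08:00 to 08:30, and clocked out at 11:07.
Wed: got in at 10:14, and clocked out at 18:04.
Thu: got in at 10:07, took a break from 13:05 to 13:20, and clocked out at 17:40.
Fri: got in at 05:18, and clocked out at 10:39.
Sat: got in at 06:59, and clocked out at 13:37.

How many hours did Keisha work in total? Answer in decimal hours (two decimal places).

40.62 hours

Mon: 08:00–17:22 = 9 h 22 min; less 20 min break → 9 h 2 min
Tue: 06:09–11:07 = 4 h 58 min; less 30 min break → 4 h 28 min
Wed: 10:14–18:04 = 7 h 50 min
Thu: 10:07–17:40 = 7 h 33 min; less 15 min break → 7 h 18 min
Fri: 05:18–10:39 = 5 h 21 min
Sat: 06:59–13:37 = 6 h 38 min
Total: 9 h 2 min + 4 h 28 min + 7 h 50 min + 7 h 18 min + 5 h 21 min + 6 h 38 min = 40 h 37 min.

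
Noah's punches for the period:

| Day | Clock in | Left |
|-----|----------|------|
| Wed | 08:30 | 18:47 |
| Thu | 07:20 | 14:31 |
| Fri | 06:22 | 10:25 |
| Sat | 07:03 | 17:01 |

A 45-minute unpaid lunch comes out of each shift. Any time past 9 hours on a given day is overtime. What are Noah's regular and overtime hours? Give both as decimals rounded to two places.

Wed: 08:30–18:47 = 10 h 17 min; less 45 min break → 9 h 32 min
Thu: 07:20–14:31 = 7 h 11 min; less 45 min break → 6 h 26 min
Fri: 06:22–10:25 = 4 h 3 min; less 45 min break → 3 h 18 min
Sat: 07:03–17:01 = 9 h 58 min; less 45 min break → 9 h 13 min
Wed reg 9 h 0 min / OT 0 h 32 min; Thu reg 6 h 26 min / OT 0 h 0 min; Fri reg 3 h 18 min / OT 0 h 0 min; Sat reg 9 h 0 min / OT 0 h 13 min.
Totals: regular 27 h 44 min, overtime 0 h 45 min.

Regular 27.73 hours, overtime 0.75 hours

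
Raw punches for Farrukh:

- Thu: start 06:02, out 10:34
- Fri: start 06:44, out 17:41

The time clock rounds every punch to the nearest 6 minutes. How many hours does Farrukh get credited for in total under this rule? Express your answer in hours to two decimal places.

15.60 hours

Thu: in 06:02→06:00, out 10:34→10:36; 4 h 36 min
Fri: in 06:44→06:42, out 17:41→17:42; 11 h 0 min
Total credited: 15 h 36 min.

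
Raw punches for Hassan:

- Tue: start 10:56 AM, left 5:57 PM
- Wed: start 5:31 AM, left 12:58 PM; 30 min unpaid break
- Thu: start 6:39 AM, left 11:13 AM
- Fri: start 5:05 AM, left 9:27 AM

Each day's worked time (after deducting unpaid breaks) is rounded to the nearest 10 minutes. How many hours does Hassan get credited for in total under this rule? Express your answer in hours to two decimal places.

22.83 hours

Tue: 10:56 AM–5:57 PM = 7 h 1 min → rounds to 7 h 0 min
Wed: 5:31 AM–12:58 PM = 7 h 27 min − 30 min = 6 h 57 min → rounds to 7 h 0 min
Thu: 6:39 AM–11:13 AM = 4 h 34 min → rounds to 4 h 30 min
Fri: 5:05 AM–9:27 AM = 4 h 22 min → rounds to 4 h 20 min
Total credited: 22 h 50 min.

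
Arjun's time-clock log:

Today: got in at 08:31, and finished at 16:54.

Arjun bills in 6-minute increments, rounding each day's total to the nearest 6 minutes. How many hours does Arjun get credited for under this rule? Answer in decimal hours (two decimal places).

8.40 hours

Today: 08:31–16:54 = 8 h 23 min → rounds to 8 h 24 min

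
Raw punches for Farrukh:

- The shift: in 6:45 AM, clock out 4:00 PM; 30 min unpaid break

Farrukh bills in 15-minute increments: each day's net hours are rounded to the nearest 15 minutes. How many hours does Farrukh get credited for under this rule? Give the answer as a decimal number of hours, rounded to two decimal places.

The shift: 6:45 AM–4:00 PM = 9 h 15 min − 30 min = 8 h 45 min → rounds to 8 h 45 min

8.75 hours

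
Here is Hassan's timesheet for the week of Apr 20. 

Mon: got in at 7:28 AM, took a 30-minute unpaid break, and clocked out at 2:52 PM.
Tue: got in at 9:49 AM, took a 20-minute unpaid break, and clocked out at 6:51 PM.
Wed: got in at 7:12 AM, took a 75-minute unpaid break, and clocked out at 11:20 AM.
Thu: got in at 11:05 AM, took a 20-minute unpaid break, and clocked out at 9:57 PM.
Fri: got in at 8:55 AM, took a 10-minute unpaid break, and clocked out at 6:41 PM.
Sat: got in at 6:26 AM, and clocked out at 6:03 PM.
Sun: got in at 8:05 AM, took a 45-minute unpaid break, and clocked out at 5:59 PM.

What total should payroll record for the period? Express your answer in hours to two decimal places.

Mon: 7:28 AM–2:52 PM = 7 h 24 min; less 30 min break → 6 h 54 min
Tue: 9:49 AM–6:51 PM = 9 h 2 min; less 20 min break → 8 h 42 min
Wed: 7:12 AM–11:20 AM = 4 h 8 min; less 75 min break → 2 h 53 min
Thu: 11:05 AM–9:57 PM = 10 h 52 min; less 20 min break → 10 h 32 min
Fri: 8:55 AM–6:41 PM = 9 h 46 min; less 10 min break → 9 h 36 min
Sat: 6:26 AM–6:03 PM = 11 h 37 min
Sun: 8:05 AM–5:59 PM = 9 h 54 min; less 45 min break → 9 h 9 min
Total: 6 h 54 min + 8 h 42 min + 2 h 53 min + 10 h 32 min + 9 h 36 min + 11 h 37 min + 9 h 9 min = 59 h 23 min.

59.38 hours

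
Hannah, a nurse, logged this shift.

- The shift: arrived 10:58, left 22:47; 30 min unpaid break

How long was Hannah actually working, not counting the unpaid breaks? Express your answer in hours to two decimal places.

11.32 hours

The shift: 10:58–22:47 = 11 h 49 min; less 30 min break → 11 h 19 min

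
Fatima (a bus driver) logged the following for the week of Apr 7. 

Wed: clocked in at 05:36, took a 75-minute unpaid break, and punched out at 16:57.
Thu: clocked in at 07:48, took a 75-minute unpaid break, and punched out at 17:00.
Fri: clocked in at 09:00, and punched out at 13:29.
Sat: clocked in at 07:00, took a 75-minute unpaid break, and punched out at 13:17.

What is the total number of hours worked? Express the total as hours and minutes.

Wed: 05:36–16:57 = 11 h 21 min; less 75 min break → 10 h 6 min
Thu: 07:48–17:00 = 9 h 12 min; less 75 min break → 7 h 57 min
Fri: 09:00–13:29 = 4 h 29 min
Sat: 07:00–13:17 = 6 h 17 min; less 75 min break → 5 h 2 min
Total: 10 h 6 min + 7 h 57 min + 4 h 29 min + 5 h 2 min = 27 h 34 min.

27 h 34 min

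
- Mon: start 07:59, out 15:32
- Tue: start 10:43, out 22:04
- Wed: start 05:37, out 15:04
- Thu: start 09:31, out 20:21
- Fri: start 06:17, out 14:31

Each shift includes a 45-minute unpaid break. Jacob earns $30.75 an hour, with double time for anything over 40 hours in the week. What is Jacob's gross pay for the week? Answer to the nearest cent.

Mon: 07:59–15:32 = 7 h 33 min; less 45 min break → 6 h 48 min
Tue: 10:43–22:04 = 11 h 21 min; less 45 min break → 10 h 36 min
Wed: 05:37–15:04 = 9 h 27 min; less 45 min break → 8 h 42 min
Thu: 09:31–20:21 = 10 h 50 min; less 45 min break → 10 h 5 min
Fri: 06:17–14:31 = 8 h 14 min; less 45 min break → 7 h 29 min
Total worked: 43 h 40 min = 2620 min.
Regular 40 h 0 min = 2400 min at $30.75/h; overtime 3 h 40 min = 220 min at $61.50/h.
Pay = (2400 × $30.75 + 220 × $61.50) ÷ 60 = $1455.50.

$1455.50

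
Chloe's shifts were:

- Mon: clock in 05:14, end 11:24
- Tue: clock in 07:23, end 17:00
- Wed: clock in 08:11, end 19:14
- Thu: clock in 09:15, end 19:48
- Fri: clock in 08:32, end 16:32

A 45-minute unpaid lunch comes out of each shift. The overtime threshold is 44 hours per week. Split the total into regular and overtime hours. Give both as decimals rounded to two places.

Mon: 05:14–11:24 = 6 h 10 min; less 45 min break → 5 h 25 min
Tue: 07:23–17:00 = 9 h 37 min; less 45 min break → 8 h 52 min
Wed: 08:11–19:14 = 11 h 3 min; less 45 min break → 10 h 18 min
Thu: 09:15–19:48 = 10 h 33 min; less 45 min break → 9 h 48 min
Fri: 08:32–16:32 = 8 h 0 min; less 45 min break → 7 h 15 min
Total worked: 41 h 38 min = 41.63 h.
Threshold 44 h → overtime 0 h 0 min, regular 41 h 38 min.

Regular 41.63 hours, overtime 0.00 hours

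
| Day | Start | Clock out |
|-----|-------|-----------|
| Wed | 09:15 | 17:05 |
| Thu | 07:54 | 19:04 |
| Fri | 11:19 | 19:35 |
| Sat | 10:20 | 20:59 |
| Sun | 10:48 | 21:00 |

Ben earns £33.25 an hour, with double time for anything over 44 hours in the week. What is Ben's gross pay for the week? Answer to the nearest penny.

£1736.76

Wed: 09:15–17:05 = 7 h 50 min
Thu: 07:54–19:04 = 11 h 10 min
Fri: 11:19–19:35 = 8 h 16 min
Sat: 10:20–20:59 = 10 h 39 min
Sun: 10:48–21:00 = 10 h 12 min
Total worked: 48 h 7 min = 2887 min.
Regular 44 h 0 min = 2640 min at £33.25/h; overtime 4 h 7 min = 247 min at £66.50/h.
Pay = (2640 × £33.25 + 247 × £66.50) ÷ 60 = £1736.76.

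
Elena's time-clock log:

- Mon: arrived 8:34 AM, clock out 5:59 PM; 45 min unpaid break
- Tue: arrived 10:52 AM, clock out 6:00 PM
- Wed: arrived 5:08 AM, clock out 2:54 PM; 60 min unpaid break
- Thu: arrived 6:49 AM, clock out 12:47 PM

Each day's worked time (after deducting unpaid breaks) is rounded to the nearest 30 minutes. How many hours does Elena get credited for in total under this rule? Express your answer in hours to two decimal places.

Mon: 8:34 AM–5:59 PM = 9 h 25 min − 45 min = 8 h 40 min → rounds to 8 h 30 min
Tue: 10:52 AM–6:00 PM = 7 h 8 min → rounds to 7 h 0 min
Wed: 5:08 AM–2:54 PM = 9 h 46 min − 60 min = 8 h 46 min → rounds to 9 h 0 min
Thu: 6:49 AM–12:47 PM = 5 h 58 min → rounds to 6 h 0 min
Total credited: 30 h 30 min.

30.50 hours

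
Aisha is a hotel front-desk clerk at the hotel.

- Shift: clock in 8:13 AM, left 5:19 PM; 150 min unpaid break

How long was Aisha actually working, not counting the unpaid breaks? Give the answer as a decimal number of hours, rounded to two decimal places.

Shift: 8:13 AM–5:19 PM = 9 h 6 min; less 150 min break → 6 h 36 min

6.60 hours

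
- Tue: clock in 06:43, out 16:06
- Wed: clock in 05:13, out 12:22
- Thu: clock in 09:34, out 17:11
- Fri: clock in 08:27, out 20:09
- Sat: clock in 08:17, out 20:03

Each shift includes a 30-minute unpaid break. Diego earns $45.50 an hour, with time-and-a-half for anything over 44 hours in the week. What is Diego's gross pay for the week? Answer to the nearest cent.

Tue: 06:43–16:06 = 9 h 23 min; less 30 min break → 8 h 53 min
Wed: 05:13–12:22 = 7 h 9 min; less 30 min break → 6 h 39 min
Thu: 09:34–17:11 = 7 h 37 min; less 30 min break → 7 h 7 min
Fri: 08:27–20:09 = 11 h 42 min; less 30 min break → 11 h 12 min
Sat: 08:17–20:03 = 11 h 46 min; less 30 min break → 11 h 16 min
Total worked: 45 h 7 min = 2707 min.
Regular 44 h 0 min = 2640 min at $45.50/h; overtime 1 h 7 min = 67 min at $68.25/h.
Pay = (2640 × $45.50 + 67 × $68.25) ÷ 60 = $2078.21.

$2078.21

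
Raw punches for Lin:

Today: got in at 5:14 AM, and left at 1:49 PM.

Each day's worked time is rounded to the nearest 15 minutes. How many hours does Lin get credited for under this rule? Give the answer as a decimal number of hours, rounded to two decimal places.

Today: 5:14 AM–1:49 PM = 8 h 35 min → rounds to 8 h 30 min

8.50 hours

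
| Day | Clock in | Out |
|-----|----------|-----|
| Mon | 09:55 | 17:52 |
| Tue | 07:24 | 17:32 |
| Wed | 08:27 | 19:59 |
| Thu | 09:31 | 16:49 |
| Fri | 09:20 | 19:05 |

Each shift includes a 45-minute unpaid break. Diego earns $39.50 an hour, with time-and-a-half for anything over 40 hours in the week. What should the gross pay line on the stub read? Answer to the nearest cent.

Mon: 09:55–17:52 = 7 h 57 min; less 45 min break → 7 h 12 min
Tue: 07:24–17:32 = 10 h 8 min; less 45 min break → 9 h 23 min
Wed: 08:27–19:59 = 11 h 32 min; less 45 min break → 10 h 47 min
Thu: 09:31–16:49 = 7 h 18 min; less 45 min break → 6 h 33 min
Fri: 09:20–19:05 = 9 h 45 min; less 45 min break → 9 h 0 min
Total worked: 42 h 55 min = 2575 min.
Regular 40 h 0 min = 2400 min at $39.50/h; overtime 2 h 55 min = 175 min at $59.25/h.
Pay = (2400 × $39.50 + 175 × $59.25) ÷ 60 = $1752.81.

$1752.81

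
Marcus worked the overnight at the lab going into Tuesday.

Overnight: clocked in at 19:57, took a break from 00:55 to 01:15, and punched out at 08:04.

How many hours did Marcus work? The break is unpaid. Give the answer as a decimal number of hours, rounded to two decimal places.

11.78 hours

Overnight: 19:57 → midnight = 4 h 3 min; midnight → 08:04 = 8 h 4 min; span 12 h 7 min; less 20 min break → 11 h 47 min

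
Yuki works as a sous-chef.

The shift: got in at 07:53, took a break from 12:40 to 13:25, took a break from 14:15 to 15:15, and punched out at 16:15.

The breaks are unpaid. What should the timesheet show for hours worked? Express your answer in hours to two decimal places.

The shift: 07:53–16:15 = 8 h 22 min; less 105 min break → 6 h 37 min

6.62 hours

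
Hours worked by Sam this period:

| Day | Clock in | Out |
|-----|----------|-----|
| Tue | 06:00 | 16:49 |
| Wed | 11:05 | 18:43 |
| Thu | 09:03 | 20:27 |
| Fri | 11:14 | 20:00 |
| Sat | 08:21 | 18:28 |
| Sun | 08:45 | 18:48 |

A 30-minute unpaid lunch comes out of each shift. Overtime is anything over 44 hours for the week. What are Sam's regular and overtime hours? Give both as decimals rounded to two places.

Tue: 06:00–16:49 = 10 h 49 min; less 30 min break → 10 h 19 min
Wed: 11:05–18:43 = 7 h 38 min; less 30 min break → 7 h 8 min
Thu: 09:03–20:27 = 11 h 24 min; less 30 min break → 10 h 54 min
Fri: 11:14–20:00 = 8 h 46 min; less 30 min break → 8 h 16 min
Sat: 08:21–18:28 = 10 h 7 min; less 30 min break → 9 h 37 min
Sun: 08:45–18:48 = 10 h 3 min; less 30 min break → 9 h 33 min
Total worked: 55 h 47 min = 55.78 h.
Threshold 44 h → overtime 11 h 47 min, regular 44 h 0 min.

Regular 44.00 hours, overtime 11.78 hours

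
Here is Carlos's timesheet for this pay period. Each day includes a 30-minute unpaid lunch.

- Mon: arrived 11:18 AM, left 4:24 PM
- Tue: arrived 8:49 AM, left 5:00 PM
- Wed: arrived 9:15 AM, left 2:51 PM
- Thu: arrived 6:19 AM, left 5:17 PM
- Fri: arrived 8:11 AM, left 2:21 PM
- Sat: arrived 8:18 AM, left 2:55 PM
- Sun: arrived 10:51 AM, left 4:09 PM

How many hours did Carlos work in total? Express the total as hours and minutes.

Mon: 11:18 AM–4:24 PM = 5 h 6 min; less 30 min break → 4 h 36 min
Tue: 8:49 AM–5:00 PM = 8 h 11 min; less 30 min break → 7 h 41 min
Wed: 9:15 AM–2:51 PM = 5 h 36 min; less 30 min break → 5 h 6 min
Thu: 6:19 AM–5:17 PM = 10 h 58 min; less 30 min break → 10 h 28 min
Fri: 8:11 AM–2:21 PM = 6 h 10 min; less 30 min break → 5 h 40 min
Sat: 8:18 AM–2:55 PM = 6 h 37 min; less 30 min break → 6 h 7 min
Sun: 10:51 AM–4:09 PM = 5 h 18 min; less 30 min break → 4 h 48 min
Total: 4 h 36 min + 7 h 41 min + 5 h 6 min + 10 h 28 min + 5 h 40 min + 6 h 7 min + 4 h 48 min = 44 h 26 min.

44 h 26 min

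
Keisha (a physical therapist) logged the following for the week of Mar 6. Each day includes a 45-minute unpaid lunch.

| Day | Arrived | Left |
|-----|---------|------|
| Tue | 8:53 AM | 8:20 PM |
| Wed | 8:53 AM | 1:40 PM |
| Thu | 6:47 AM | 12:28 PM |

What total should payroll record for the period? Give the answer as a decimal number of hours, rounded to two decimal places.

Tue: 8:53 AM–8:20 PM = 11 h 27 min; less 45 min break → 10 h 42 min
Wed: 8:53 AM–1:40 PM = 4 h 47 min; less 45 min break → 4 h 2 min
Thu: 6:47 AM–12:28 PM = 5 h 41 min; less 45 min break → 4 h 56 min
Total: 10 h 42 min + 4 h 2 min + 4 h 56 min = 19 h 40 min.

19.67 hours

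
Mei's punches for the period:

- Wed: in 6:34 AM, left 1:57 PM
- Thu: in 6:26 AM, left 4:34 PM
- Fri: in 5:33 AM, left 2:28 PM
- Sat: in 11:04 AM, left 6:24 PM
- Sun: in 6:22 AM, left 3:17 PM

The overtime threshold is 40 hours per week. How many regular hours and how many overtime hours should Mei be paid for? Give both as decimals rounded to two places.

Regular 40.00 hours, overtime 2.68 hours

Wed: 6:34 AM–1:57 PM = 7 h 23 min
Thu: 6:26 AM–4:34 PM = 10 h 8 min
Fri: 5:33 AM–2:28 PM = 8 h 55 min
Sat: 11:04 AM–6:24 PM = 7 h 20 min
Sun: 6:22 AM–3:17 PM = 8 h 55 min
Total worked: 42 h 41 min = 42.68 h.
Threshold 40 h → overtime 2 h 41 min, regular 40 h 0 min.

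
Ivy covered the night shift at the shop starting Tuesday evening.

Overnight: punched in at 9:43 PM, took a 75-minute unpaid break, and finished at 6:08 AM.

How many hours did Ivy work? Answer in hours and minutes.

7 h 10 min

Overnight: 9:43 PM → midnight = 2 h 17 min; midnight → 6:08 AM = 6 h 8 min; span 8 h 25 min; less 75 min break → 7 h 10 min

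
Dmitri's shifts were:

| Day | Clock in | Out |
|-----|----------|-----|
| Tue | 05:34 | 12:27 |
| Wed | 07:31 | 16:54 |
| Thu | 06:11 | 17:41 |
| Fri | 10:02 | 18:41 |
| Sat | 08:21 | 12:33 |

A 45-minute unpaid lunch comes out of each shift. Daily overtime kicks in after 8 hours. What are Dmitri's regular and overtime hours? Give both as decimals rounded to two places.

Regular 33.48 hours, overtime 3.38 hours

Tue: 05:34–12:27 = 6 h 53 min; less 45 min break → 6 h 8 min
Wed: 07:31–16:54 = 9 h 23 min; less 45 min break → 8 h 38 min
Thu: 06:11–17:41 = 11 h 30 min; less 45 min break → 10 h 45 min
Fri: 10:02–18:41 = 8 h 39 min; less 45 min break → 7 h 54 min
Sat: 08:21–12:33 = 4 h 12 min; less 45 min break → 3 h 27 min
Tue reg 6 h 8 min / OT 0 h 0 min; Wed reg 8 h 0 min / OT 0 h 38 min; Thu reg 8 h 0 min / OT 2 h 45 min; Fri reg 7 h 54 min / OT 0 h 0 min; Sat reg 3 h 27 min / OT 0 h 0 min.
Totals: regular 33 h 29 min, overtime 3 h 23 min.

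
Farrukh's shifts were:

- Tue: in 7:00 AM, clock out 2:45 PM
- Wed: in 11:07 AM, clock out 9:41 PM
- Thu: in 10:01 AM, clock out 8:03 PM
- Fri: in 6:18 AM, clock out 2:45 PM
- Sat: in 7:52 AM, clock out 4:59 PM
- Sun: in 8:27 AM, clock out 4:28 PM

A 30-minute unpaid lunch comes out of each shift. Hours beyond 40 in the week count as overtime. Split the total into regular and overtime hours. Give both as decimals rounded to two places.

Tue: 7:00 AM–2:45 PM = 7 h 45 min; less 30 min break → 7 h 15 min
Wed: 11:07 AM–9:41 PM = 10 h 34 min; less 30 min break → 10 h 4 min
Thu: 10:01 AM–8:03 PM = 10 h 2 min; less 30 min break → 9 h 32 min
Fri: 6:18 AM–2:45 PM = 8 h 27 min; less 30 min break → 7 h 57 min
Sat: 7:52 AM–4:59 PM = 9 h 7 min; less 30 min break → 8 h 37 min
Sun: 8:27 AM–4:28 PM = 8 h 1 min; less 30 min break → 7 h 31 min
Total worked: 50 h 56 min = 50.93 h.
Threshold 40 h → overtime 10 h 56 min, regular 40 h 0 min.

Regular 40.00 hours, overtime 10.93 hours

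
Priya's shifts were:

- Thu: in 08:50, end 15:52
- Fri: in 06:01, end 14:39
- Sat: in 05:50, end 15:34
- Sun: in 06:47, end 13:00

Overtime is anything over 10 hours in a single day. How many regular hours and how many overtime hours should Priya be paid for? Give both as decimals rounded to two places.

Thu: 08:50–15:52 = 7 h 2 min
Fri: 06:01–14:39 = 8 h 38 min
Sat: 05:50–15:34 = 9 h 44 min
Sun: 06:47–13:00 = 6 h 13 min
Thu reg 7 h 2 min / OT 0 h 0 min; Fri reg 8 h 38 min / OT 0 h 0 min; Sat reg 9 h 44 min / OT 0 h 0 min; Sun reg 6 h 13 min / OT 0 h 0 min.
Totals: regular 31 h 37 min, overtime 0 h 0 min.

Regular 31.62 hours, overtime 0.00 hours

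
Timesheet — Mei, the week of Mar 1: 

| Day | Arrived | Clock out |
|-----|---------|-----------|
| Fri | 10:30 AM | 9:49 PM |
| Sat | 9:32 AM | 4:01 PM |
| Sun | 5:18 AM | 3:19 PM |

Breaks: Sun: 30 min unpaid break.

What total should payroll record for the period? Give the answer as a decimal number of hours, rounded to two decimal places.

27.32 hours

Fri: 10:30 AM–9:49 PM = 11 h 19 min
Sat: 9:32 AM–4:01 PM = 6 h 29 min
Sun: 5:18 AM–3:19 PM = 10 h 1 min; less 30 min break → 9 h 31 min
Total: 11 h 19 min + 6 h 29 min + 9 h 31 min = 27 h 19 min.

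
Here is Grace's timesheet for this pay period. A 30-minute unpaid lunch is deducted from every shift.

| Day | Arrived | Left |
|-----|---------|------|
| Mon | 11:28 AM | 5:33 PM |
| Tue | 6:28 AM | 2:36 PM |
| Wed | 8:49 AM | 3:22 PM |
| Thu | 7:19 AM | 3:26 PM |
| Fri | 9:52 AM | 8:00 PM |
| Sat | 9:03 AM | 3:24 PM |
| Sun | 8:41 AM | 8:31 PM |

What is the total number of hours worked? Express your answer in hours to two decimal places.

Mon: 11:28 AM–5:33 PM = 6 h 5 min; less 30 min break → 5 h 35 min
Tue: 6:28 AM–2:36 PM = 8 h 8 min; less 30 min break → 7 h 38 min
Wed: 8:49 AM–3:22 PM = 6 h 33 min; less 30 min break → 6 h 3 min
Thu: 7:19 AM–3:26 PM = 8 h 7 min; less 30 min break → 7 h 37 min
Fri: 9:52 AM–8:00 PM = 10 h 8 min; less 30 min break → 9 h 38 min
Sat: 9:03 AM–3:24 PM = 6 h 21 min; less 30 min break → 5 h 51 min
Sun: 8:41 AM–8:31 PM = 11 h 50 min; less 30 min break → 11 h 20 min
Total: 5 h 35 min + 7 h 38 min + 6 h 3 min + 7 h 37 min + 9 h 38 min + 5 h 51 min + 11 h 20 min = 53 h 42 min.

53.70 hours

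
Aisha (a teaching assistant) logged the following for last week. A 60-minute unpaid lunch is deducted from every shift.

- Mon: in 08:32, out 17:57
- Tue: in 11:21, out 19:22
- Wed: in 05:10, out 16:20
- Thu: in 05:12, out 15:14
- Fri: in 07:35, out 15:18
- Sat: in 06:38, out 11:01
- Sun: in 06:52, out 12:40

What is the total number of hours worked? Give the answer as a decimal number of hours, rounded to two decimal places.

49.53 hours

Mon: 08:32–17:57 = 9 h 25 min; less 60 min break → 8 h 25 min
Tue: 11:21–19:22 = 8 h 1 min; less 60 min break → 7 h 1 min
Wed: 05:10–16:20 = 11 h 10 min; less 60 min break → 10 h 10 min
Thu: 05:12–15:14 = 10 h 2 min; less 60 min break → 9 h 2 min
Fri: 07:35–15:18 = 7 h 43 min; less 60 min break → 6 h 43 min
Sat: 06:38–11:01 = 4 h 23 min; less 60 min break → 3 h 23 min
Sun: 06:52–12:40 = 5 h 48 min; less 60 min break → 4 h 48 min
Total: 8 h 25 min + 7 h 1 min + 10 h 10 min + 9 h 2 min + 6 h 43 min + 3 h 23 min + 4 h 48 min = 49 h 32 min.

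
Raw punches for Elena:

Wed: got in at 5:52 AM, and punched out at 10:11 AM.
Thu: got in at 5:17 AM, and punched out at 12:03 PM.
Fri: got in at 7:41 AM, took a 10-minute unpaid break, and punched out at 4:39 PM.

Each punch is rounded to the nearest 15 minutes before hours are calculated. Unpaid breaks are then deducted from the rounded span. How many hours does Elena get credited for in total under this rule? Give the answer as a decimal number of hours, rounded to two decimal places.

Wed: in 5:52 AM→5:45 AM, out 10:11 AM→10:15 AM; 4 h 30 min
Thu: in 5:17 AM→5:15 AM, out 12:03 PM→12:00 PM; 6 h 45 min
Fri: in 7:41 AM→7:45 AM, out 4:39 PM→4:45 PM; 9 h 0 min − 10 min = 8 h 50 min
Total credited: 20 h 5 min.

20.08 hours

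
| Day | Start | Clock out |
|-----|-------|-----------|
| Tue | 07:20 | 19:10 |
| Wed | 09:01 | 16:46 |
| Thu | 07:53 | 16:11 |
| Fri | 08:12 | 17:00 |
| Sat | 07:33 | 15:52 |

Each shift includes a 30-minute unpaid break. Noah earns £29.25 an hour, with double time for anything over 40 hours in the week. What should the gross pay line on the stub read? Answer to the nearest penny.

Tue: 07:20–19:10 = 11 h 50 min; less 30 min break → 11 h 20 min
Wed: 09:01–16:46 = 7 h 45 min; less 30 min break → 7 h 15 min
Thu: 07:53–16:11 = 8 h 18 min; less 30 min break → 7 h 48 min
Fri: 08:12–17:00 = 8 h 48 min; less 30 min break → 8 h 18 min
Sat: 07:33–15:52 = 8 h 19 min; less 30 min break → 7 h 49 min
Total worked: 42 h 30 min = 2550 min.
Regular 40 h 0 min = 2400 min at £29.25/h; overtime 2 h 30 min = 150 min at £58.50/h.
Pay = (2400 × £29.25 + 150 × £58.50) ÷ 60 = £1316.25.

£1316.25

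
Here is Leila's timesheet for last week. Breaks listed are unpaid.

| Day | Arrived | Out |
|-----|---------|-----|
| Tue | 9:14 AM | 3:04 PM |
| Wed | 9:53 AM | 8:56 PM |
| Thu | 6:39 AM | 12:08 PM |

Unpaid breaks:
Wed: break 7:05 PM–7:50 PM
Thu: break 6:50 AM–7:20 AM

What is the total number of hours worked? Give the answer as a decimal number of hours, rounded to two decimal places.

21.12 hours

Tue: 9:14 AM–3:04 PM = 5 h 50 min
Wed: 9:53 AM–8:56 PM = 11 h 3 min; less 45 min break → 10 h 18 min
Thu: 6:39 AM–12:08 PM = 5 h 29 min; less 30 min break → 4 h 59 min
Total: 5 h 50 min + 10 h 18 min + 4 h 59 min = 21 h 7 min.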